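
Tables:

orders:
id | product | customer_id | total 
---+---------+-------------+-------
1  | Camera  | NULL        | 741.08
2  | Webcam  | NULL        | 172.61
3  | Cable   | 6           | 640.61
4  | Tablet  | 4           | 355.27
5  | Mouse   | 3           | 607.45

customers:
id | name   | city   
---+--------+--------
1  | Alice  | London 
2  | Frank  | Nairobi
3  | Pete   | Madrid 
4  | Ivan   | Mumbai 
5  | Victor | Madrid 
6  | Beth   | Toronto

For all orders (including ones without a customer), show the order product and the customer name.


LEFT JOIN keeps every row from orders (the left table); where customer_id has no match in customers, the customer columns become NULL. Walk through each order:
  - order 1 (Camera): customer_id=NULL, no match -> kept with NULL
  - order 2 (Webcam): customer_id=NULL, no match -> kept with NULL
  - order 3 (Cable): customer_id=6 -> matches Beth
  - order 4 (Tablet): customer_id=4 -> matches Ivan
  - order 5 (Mouse): customer_id=3 -> matches Pete
All 5 rows appear; 2 have NULL customer.

SQL:
SELECT a.product, b.name AS customer
FROM orders a
LEFT JOIN customers b ON a.customer_id = b.id

Result:
product | customer
--------+---------
Camera  | NULL    
Webcam  | NULL    
Cable   | Beth    
Tablet  | Ivan    
Mouse   | Pete    


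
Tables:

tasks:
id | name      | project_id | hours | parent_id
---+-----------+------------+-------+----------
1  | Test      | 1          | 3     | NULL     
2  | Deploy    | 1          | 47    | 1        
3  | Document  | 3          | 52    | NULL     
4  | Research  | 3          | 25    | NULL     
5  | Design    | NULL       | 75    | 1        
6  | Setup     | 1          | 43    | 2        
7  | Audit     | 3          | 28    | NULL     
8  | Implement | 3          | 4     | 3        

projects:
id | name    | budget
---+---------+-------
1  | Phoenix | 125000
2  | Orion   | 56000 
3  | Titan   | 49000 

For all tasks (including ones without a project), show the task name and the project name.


LEFT JOIN keeps every row from tasks (the left table); where project_id has no match in projects, the project columns become NULL. Walk through each task:
  - task 1 (Test): project_id=1 -> matches Phoenix
  - task 2 (Deploy): project_id=1 -> matches Phoenix
  - task 3 (Document): project_id=3 -> matches Titan
  - task 4 (Research): project_id=3 -> matches Titan
  - task 5 (Design): project_id=NULL, no match -> kept with NULL
  - task 6 (Setup): project_id=1 -> matches Phoenix
  - task 7 (Audit): project_id=3 -> matches Titan
  - task 8 (Implement): project_id=3 -> matches Titan
All 8 rows appear; 1 has NULL project.

SQL:
SELECT a.name, b.name AS project
FROM tasks a
LEFT JOIN projects b ON a.project_id = b.id

Result:
name      | project
----------+--------
Test      | Phoenix
Deploy    | Phoenix
Document  | Titan  
Research  | Titan  
Design    | NULL   
Setup     | Phoenix
Audit     | Titan  
Implement | Titan  


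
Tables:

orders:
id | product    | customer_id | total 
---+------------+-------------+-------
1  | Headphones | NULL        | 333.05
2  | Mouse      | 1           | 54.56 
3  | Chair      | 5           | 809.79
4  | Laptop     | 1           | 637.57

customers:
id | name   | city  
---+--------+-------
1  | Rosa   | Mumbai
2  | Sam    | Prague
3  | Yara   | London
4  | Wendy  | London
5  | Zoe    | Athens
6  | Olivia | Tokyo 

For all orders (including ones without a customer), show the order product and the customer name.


LEFT JOIN keeps every row from orders (the left table); where customer_id has no match in customers, the customer columns become NULL. Walk through each order:
  - order 1 (Headphones): customer_id=NULL, no match -> kept with NULL
  - order 2 (Mouse): customer_id=1 -> matches Rosa
  - order 3 (Chair): customer_id=5 -> matches Zoe
  - order 4 (Laptop): customer_id=1 -> matches Rosa
All 4 rows appear; 1 has NULL customer.

SQL:
SELECT a.product, b.name AS customer
FROM orders a
LEFT JOIN customers b ON a.customer_id = b.id

Result:
product    | customer
-----------+---------
Headphones | NULL    
Mouse      | Rosa    
Chair      | Zoe     
Laptop     | Rosa    


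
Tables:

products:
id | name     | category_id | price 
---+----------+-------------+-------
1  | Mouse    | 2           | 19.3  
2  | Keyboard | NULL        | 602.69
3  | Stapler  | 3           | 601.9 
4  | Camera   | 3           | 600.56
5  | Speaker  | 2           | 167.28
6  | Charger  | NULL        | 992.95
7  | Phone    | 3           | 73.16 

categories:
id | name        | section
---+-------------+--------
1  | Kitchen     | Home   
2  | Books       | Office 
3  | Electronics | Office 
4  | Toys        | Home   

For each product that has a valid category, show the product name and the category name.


INNER JOIN keeps only products rows whose category_id matches an id in categories. Walk through each product:
  - product 1 (Mouse): category_id=2 -> matches Books
  - product 2 (Keyboard): category_id=NULL, no match -> dropped
  - product 3 (Stapler): category_id=3 -> matches Electronics
  - product 4 (Camera): category_id=3 -> matches Electronics
  - product 5 (Speaker): category_id=2 -> matches Books
  - product 6 (Charger): category_id=NULL, no match -> dropped
  - product 7 (Phone): category_id=3 -> matches Electronics
So 2 of 7 rows are dropped.

SQL:
SELECT a.name, b.name AS category
FROM products a
INNER JOIN categories b ON a.category_id = b.id

Result:
name    | category   
--------+------------
Mouse   | Books      
Stapler | Electronics
Camera  | Electronics
Speaker | Books      
Phone   | Electronics


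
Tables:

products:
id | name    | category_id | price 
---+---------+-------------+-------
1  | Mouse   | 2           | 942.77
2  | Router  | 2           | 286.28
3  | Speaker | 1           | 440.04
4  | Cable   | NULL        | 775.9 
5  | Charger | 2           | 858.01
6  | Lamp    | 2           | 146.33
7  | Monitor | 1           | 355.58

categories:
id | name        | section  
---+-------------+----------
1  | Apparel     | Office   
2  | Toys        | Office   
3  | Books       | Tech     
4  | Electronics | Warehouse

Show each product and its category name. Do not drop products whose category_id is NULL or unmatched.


LEFT JOIN keeps every row from products (the left table); where category_id has no match in categories, the category columns become NULL. Walk through each product:
  - product 1 (Mouse): category_id=2 -> matches Toys
  - product 2 (Router): category_id=2 -> matches Toys
  - product 3 (Speaker): category_id=1 -> matches Apparel
  - product 4 (Cable): category_id=NULL, no match -> kept with NULL
  - product 5 (Charger): category_id=2 -> matches Toys
  - product 6 (Lamp): category_id=2 -> matches Toys
  - product 7 (Monitor): category_id=1 -> matches Apparel
All 7 rows appear; 1 has NULL category.

SQL:
SELECT a.name, b.name AS category
FROM products a
LEFT JOIN categories b ON a.category_id = b.id

Result:
name    | category
--------+---------
Mouse   | Toys    
Router  | Toys    
Speaker | Apparel 
Cable   | NULL    
Charger | Toys    
Lamp    | Toys    
Monitor | Apparel 


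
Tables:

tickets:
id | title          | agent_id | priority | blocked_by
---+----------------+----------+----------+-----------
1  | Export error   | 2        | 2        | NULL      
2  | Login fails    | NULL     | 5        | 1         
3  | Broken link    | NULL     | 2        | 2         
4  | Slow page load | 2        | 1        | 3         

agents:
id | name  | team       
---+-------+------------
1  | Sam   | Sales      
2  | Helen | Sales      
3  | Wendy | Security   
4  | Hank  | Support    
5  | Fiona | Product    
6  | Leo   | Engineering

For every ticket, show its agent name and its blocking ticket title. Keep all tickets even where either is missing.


Two LEFT JOINs from the same base table tickets: one to agents via agent_id, one to tickets itself via blocked_by. Both are LEFT so every ticket is preserved.
Match against agents:
  - ticket 1 (Export error): agent_id=2 -> matches Helen
  - ticket 2 (Login fails): agent_id=NULL, no match -> kept with NULL
  - ticket 3 (Broken link): agent_id=NULL, no match -> kept with NULL
  - ticket 4 (Slow page load): agent_id=2 -> matches Helen
Match against tickets (self):
  - ticket 1 (Export error): blocked_by=NULL -> NULL
  - ticket 2 (Login fails): blocked_by=1 -> Export error
  - ticket 3 (Broken link): blocked_by=2 -> Login fails
  - ticket 4 (Slow page load): blocked_by=3 -> Broken link

SQL:
SELECT a.title, b.name AS agent, c.title AS blocked_by
FROM tickets a
LEFT JOIN agents b ON a.agent_id = b.id
LEFT JOIN tickets c ON a.blocked_by = c.id

Result:
title          | agent | blocked_by  
---------------+-------+-------------
Export error   | Helen | NULL        
Login fails    | NULL  | Export error
Broken link    | NULL  | Login fails 
Slow page load | Helen | Broken link 


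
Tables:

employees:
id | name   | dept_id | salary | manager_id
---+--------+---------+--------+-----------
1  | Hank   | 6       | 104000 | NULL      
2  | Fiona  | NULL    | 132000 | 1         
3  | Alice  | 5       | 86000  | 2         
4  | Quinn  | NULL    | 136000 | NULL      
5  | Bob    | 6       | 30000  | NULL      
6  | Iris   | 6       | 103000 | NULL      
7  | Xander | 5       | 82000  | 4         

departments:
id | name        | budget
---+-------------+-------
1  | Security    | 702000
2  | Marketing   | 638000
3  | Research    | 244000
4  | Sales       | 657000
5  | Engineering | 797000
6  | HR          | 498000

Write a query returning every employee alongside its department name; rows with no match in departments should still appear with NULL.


LEFT JOIN keeps every row from employees (the left table); where dept_id has no match in departments, the department columns become NULL. Walk through each employee:
  - employee 1 (Hank): dept_id=6 -> matches HR
  - employee 2 (Fiona): dept_id=NULL, no match -> kept with NULL
  - employee 3 (Alice): dept_id=5 -> matches Engineering
  - employee 4 (Quinn): dept_id=NULL, no match -> kept with NULL
  - employee 5 (Bob): dept_id=6 -> matches HR
  - employee 6 (Iris): dept_id=6 -> matches HR
  - employee 7 (Xander): dept_id=5 -> matches Engineering
All 7 rows appear; 2 have NULL department.

SQL:
SELECT a.name, b.name AS department
FROM employees a
LEFT JOIN departments b ON a.dept_id = b.id

Result:
name   | department 
-------+------------
Hank   | HR         
Fiona  | NULL       
Alice  | Engineering
Quinn  | NULL       
Bob    | HR         
Iris   | HR         
Xander | Engineering


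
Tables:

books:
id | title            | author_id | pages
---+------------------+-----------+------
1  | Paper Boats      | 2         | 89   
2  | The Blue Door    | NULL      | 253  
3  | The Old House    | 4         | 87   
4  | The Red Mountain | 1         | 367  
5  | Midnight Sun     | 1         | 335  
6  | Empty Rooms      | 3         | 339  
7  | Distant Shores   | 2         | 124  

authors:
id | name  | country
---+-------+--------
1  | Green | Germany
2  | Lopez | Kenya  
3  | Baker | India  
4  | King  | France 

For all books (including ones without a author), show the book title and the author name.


LEFT JOIN keeps every row from books (the left table); where author_id has no match in authors, the author columns become NULL. Walk through each book:
  - book 1 (Paper Boats): author_id=2 -> matches Lopez
  - book 2 (The Blue Door): author_id=NULL, no match -> kept with NULL
  - book 3 (The Old House): author_id=4 -> matches King
  - book 4 (The Red Mountain): author_id=1 -> matches Green
  - book 5 (Midnight Sun): author_id=1 -> matches Green
  - book 6 (Empty Rooms): author_id=3 -> matches Baker
  - book 7 (Distant Shores): author_id=2 -> matches Lopez
All 7 rows appear; 1 has NULL author.

SQL:
SELECT a.title, b.name AS author
FROM books a
LEFT JOIN authors b ON a.author_id = b.id

Result:
title            | author
-----------------+-------
Paper Boats      | Lopez 
The Blue Door    | NULL  
The Old House    | King  
The Red Mountain | Green 
Midnight Sun     | Green 
Empty Rooms      | Baker 
Distant Shores   | Lopez 


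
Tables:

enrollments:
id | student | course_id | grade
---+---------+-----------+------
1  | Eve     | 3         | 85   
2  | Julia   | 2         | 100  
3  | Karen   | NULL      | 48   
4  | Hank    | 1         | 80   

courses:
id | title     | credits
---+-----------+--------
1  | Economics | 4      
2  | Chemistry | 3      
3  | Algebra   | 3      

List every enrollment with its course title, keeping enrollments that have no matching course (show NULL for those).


LEFT JOIN keeps every row from enrollments (the left table); where course_id has no match in courses, the course columns become NULL. Walk through each enrollment:
  - enrollment 1 (Eve): course_id=3 -> matches Algebra
  - enrollment 2 (Julia): course_id=2 -> matches Chemistry
  - enrollment 3 (Karen): course_id=NULL, no match -> kept with NULL
  - enrollment 4 (Hank): course_id=1 -> matches Economics
All 4 rows appear; 1 has NULL course.

SQL:
SELECT a.student, b.title AS course
FROM enrollments a
LEFT JOIN courses b ON a.course_id = b.id

Result:
student | course   
--------+----------
Eve     | Algebra  
Julia   | Chemistry
Karen   | NULL     
Hank    | Economics


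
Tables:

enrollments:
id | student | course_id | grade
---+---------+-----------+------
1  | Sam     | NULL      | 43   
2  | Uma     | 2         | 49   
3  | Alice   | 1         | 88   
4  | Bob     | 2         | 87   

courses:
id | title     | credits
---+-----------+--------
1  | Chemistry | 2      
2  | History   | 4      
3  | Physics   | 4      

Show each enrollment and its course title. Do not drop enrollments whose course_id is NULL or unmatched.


LEFT JOIN keeps every row from enrollments (the left table); where course_id has no match in courses, the course columns become NULL. Walk through each enrollment:
  - enrollment 1 (Sam): course_id=NULL, no match -> kept with NULL
  - enrollment 2 (Uma): course_id=2 -> matches History
  - enrollment 3 (Alice): course_id=1 -> matches Chemistry
  - enrollment 4 (Bob): course_id=2 -> matches History
All 4 rows appear; 1 has NULL course.

SQL:
SELECT a.student, b.title AS course
FROM enrollments a
LEFT JOIN courses b ON a.course_id = b.id

Result:
student | course   
--------+----------
Sam     | NULL     
Uma     | History  
Alice   | Chemistry
Bob     | History  


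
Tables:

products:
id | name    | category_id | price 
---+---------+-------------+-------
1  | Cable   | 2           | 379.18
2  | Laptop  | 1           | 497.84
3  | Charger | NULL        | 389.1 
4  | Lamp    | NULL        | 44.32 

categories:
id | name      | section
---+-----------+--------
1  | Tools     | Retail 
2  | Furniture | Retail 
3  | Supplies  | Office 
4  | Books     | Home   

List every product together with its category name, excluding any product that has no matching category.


INNER JOIN keeps only products rows whose category_id matches an id in categories. Walk through each product:
  - product 1 (Cable): category_id=2 -> matches Furniture
  - product 2 (Laptop): category_id=1 -> matches Tools
  - product 3 (Charger): category_id=NULL, no match -> dropped
  - product 4 (Lamp): category_id=NULL, no match -> dropped
So 2 of 4 rows are dropped.

SQL:
SELECT a.name, b.name AS category
FROM products a
INNER JOIN categories b ON a.category_id = b.id

Result:
name   | category 
-------+----------
Cable  | Furniture
Laptop | Tools    


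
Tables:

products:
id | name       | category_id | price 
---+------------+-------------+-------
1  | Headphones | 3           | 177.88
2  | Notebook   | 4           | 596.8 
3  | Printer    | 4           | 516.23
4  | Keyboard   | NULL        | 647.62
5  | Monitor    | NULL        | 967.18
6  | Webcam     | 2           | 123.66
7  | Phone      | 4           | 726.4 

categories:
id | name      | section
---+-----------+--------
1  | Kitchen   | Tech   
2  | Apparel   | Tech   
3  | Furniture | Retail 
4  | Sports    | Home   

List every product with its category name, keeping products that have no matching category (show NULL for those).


LEFT JOIN keeps every row from products (the left table); where category_id has no match in categories, the category columns become NULL. Walk through each product:
  - product 1 (Headphones): category_id=3 -> matches Furniture
  - product 2 (Notebook): category_id=4 -> matches Sports
  - product 3 (Printer): category_id=4 -> matches Sports
  - product 4 (Keyboard): category_id=NULL, no match -> kept with NULL
  - product 5 (Monitor): category_id=NULL, no match -> kept with NULL
  - product 6 (Webcam): category_id=2 -> matches Apparel
  - product 7 (Phone): category_id=4 -> matches Sports
All 7 rows appear; 2 have NULL category.

SQL:
SELECT a.name, b.name AS category
FROM products a
LEFT JOIN categories b ON a.category_id = b.id

Result:
name       | category 
-----------+----------
Headphones | Furniture
Notebook   | Sports   
Printer    | Sports   
Keyboard   | NULL     
Monitor    | NULL     
Webcam     | Apparel  
Phone      | Sports   


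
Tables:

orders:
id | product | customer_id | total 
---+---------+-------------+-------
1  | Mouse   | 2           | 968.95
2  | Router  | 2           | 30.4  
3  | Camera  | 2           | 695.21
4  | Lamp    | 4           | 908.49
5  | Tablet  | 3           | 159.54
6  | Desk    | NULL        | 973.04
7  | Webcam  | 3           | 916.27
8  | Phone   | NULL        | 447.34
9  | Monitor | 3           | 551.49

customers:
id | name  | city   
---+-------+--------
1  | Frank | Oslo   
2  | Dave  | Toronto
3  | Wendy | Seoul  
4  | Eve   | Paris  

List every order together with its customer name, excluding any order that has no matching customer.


INNER JOIN keeps only orders rows whose customer_id matches an id in customers. Walk through each order:
  - order 1 (Mouse): customer_id=2 -> matches Dave
  - order 2 (Router): customer_id=2 -> matches Dave
  - order 3 (Camera): customer_id=2 -> matches Dave
  - order 4 (Lamp): customer_id=4 -> matches Eve
  - order 5 (Tablet): customer_id=3 -> matches Wendy
  - order 6 (Desk): customer_id=NULL, no match -> dropped
  - order 7 (Webcam): customer_id=3 -> matches Wendy
  - order 8 (Phone): customer_id=NULL, no match -> dropped
  - order 9 (Monitor): customer_id=3 -> matches Wendy
So 2 of 9 rows are dropped.

SQL:
SELECT a.product, b.name AS customer
FROM orders a
INNER JOIN customers b ON a.customer_id = b.id

Result:
product | customer
--------+---------
Mouse   | Dave    
Router  | Dave    
Camera  | Dave    
Lamp    | Eve     
Tablet  | Wendy   
Webcam  | Wendy   
Monitor | Wendy   


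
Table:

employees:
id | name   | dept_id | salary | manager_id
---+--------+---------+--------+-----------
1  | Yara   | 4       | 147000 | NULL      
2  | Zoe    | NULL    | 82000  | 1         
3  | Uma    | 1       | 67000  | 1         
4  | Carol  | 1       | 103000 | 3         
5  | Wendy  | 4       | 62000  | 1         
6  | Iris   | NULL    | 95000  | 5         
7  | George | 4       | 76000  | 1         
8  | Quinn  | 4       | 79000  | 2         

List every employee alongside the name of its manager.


This is a self-join: employees is joined to a second copy of itself, matching each row's manager_id to another row's id. Use LEFT JOIN so rows with manager_id=NULL are kept.
  - employee 1 (Yara): manager_id=NULL -> NULL
  - employee 2 (Zoe): manager_id=1 -> Yara
  - employee 3 (Uma): manager_id=1 -> Yara
  - employee 4 (Carol): manager_id=3 -> Uma
  - employee 5 (Wendy): manager_id=1 -> Yara
  - employee 6 (Iris): manager_id=5 -> Wendy
  - employee 7 (George): manager_id=1 -> Yara
  - employee 8 (Quinn): manager_id=2 -> Zoe

SQL:
SELECT a.name AS item, b.name AS manager
FROM employees a
LEFT JOIN employees b ON a.manager_id = b.id

Result:
item   | manager
-------+--------
Yara   | NULL   
Zoe    | Yara   
Uma    | Yara   
Carol  | Uma    
Wendy  | Yara   
Iris   | Wendy  
George | Yara   
Quinn  | Zoe    


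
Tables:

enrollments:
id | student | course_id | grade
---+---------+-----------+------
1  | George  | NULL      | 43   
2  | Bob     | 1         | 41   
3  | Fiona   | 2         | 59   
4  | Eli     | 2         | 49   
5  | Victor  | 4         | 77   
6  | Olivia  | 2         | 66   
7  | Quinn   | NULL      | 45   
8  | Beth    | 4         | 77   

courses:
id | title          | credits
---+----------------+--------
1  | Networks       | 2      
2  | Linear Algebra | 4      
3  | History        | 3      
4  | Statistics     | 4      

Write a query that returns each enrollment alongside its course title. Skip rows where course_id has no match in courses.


INNER JOIN keeps only enrollments rows whose course_id matches an id in courses. Walk through each enrollment:
  - enrollment 1 (George): course_id=NULL, no match -> dropped
  - enrollment 2 (Bob): course_id=1 -> matches Networks
  - enrollment 3 (Fiona): course_id=2 -> matches Linear Algebra
  - enrollment 4 (Eli): course_id=2 -> matches Linear Algebra
  - enrollment 5 (Victor): course_id=4 -> matches Statistics
  - enrollment 6 (Olivia): course_id=2 -> matches Linear Algebra
  - enrollment 7 (Quinn): course_id=NULL, no match -> dropped
  - enrollment 8 (Beth): course_id=4 -> matches Statistics
So 2 of 8 rows are dropped.

SQL:
SELECT a.student, b.title AS course
FROM enrollments a
INNER JOIN courses b ON a.course_id = b.id

Result:
student | course        
--------+---------------
Bob     | Networks      
Fiona   | Linear Algebra
Eli     | Linear Algebra
Victor  | Statistics    
Olivia  | Linear Algebra
Beth    | Statistics    


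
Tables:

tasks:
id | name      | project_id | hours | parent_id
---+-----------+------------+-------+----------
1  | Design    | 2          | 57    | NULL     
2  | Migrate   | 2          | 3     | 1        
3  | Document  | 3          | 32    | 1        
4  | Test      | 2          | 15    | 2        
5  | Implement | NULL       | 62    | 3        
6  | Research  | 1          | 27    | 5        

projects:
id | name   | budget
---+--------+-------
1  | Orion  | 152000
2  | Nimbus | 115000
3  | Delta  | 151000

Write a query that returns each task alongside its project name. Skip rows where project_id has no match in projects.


INNER JOIN keeps only tasks rows whose project_id matches an id in projects. Walk through each task:
  - task 1 (Design): project_id=2 -> matches Nimbus
  - task 2 (Migrate): project_id=2 -> matches Nimbus
  - task 3 (Document): project_id=3 -> matches Delta
  - task 4 (Test): project_id=2 -> matches Nimbus
  - task 5 (Implement): project_id=NULL, no match -> dropped
  - task 6 (Research): project_id=1 -> matches Orion
So 1 of 6 rows is dropped.

SQL:
SELECT a.name, b.name AS project
FROM tasks a
INNER JOIN projects b ON a.project_id = b.id

Result:
name     | project
---------+--------
Design   | Nimbus 
Migrate  | Nimbus 
Document | Delta  
Test     | Nimbus 
Research | Orion  


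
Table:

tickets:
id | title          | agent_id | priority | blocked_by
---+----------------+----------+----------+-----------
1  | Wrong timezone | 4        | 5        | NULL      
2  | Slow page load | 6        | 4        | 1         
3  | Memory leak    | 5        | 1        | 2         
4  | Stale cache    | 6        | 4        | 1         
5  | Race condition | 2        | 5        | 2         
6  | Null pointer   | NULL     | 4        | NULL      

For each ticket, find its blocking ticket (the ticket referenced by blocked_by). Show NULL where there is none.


This is a self-join: tickets is joined to a second copy of itself, matching each row's blocked_by to another row's id. Use LEFT JOIN so rows with blocked_by=NULL are kept.
  - ticket 1 (Wrong timezone): blocked_by=NULL -> NULL
  - ticket 2 (Slow page load): blocked_by=1 -> Wrong timezone
  - ticket 3 (Memory leak): blocked_by=2 -> Slow page load
  - ticket 4 (Stale cache): blocked_by=1 -> Wrong timezone
  - ticket 5 (Race condition): blocked_by=2 -> Slow page load
  - ticket 6 (Null pointer): blocked_by=NULL -> NULL

SQL:
SELECT a.title AS item, b.title AS blocked_by
FROM tickets a
LEFT JOIN tickets b ON a.blocked_by = b.id

Result:
item           | blocked_by    
---------------+---------------
Wrong timezone | NULL          
Slow page load | Wrong timezone
Memory leak    | Slow page load
Stale cache    | Wrong timezone
Race condition | Slow page load
Null pointer   | NULL          


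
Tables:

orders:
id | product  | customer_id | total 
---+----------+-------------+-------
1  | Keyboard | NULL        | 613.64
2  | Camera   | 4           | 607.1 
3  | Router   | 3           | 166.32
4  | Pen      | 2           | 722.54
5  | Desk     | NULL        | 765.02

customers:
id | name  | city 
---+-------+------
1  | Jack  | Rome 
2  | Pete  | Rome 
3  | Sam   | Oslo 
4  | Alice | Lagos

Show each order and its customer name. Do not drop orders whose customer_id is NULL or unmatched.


LEFT JOIN keeps every row from orders (the left table); where customer_id has no match in customers, the customer columns become NULL. Walk through each order:
  - order 1 (Keyboard): customer_id=NULL, no match -> kept with NULL
  - order 2 (Camera): customer_id=4 -> matches Alice
  - order 3 (Router): customer_id=3 -> matches Sam
  - order 4 (Pen): customer_id=2 -> matches Pete
  - order 5 (Desk): customer_id=NULL, no match -> kept with NULL
All 5 rows appear; 2 have NULL customer.

SQL:
SELECT a.product, b.name AS customer
FROM orders a
LEFT JOIN customers b ON a.customer_id = b.id

Result:
product  | customer
---------+---------
Keyboard | NULL    
Camera   | Alice   
Router   | Sam     
Pen      | Pete    
Desk     | NULL    


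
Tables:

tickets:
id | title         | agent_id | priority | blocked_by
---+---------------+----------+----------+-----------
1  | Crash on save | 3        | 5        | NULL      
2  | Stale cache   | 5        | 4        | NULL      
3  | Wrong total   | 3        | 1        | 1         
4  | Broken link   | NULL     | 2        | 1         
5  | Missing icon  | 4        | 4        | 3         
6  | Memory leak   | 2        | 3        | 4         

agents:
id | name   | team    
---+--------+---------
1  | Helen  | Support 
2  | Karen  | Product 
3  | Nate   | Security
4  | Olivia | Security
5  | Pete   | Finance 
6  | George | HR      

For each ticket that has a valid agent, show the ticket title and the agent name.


INNER JOIN keeps only tickets rows whose agent_id matches an id in agents. Walk through each ticket:
  - ticket 1 (Crash on save): agent_id=3 -> matches Nate
  - ticket 2 (Stale cache): agent_id=5 -> matches Pete
  - ticket 3 (Wrong total): agent_id=3 -> matches Nate
  - ticket 4 (Broken link): agent_id=NULL, no match -> dropped
  - ticket 5 (Missing icon): agent_id=4 -> matches Olivia
  - ticket 6 (Memory leak): agent_id=2 -> matches Karen
So 1 of 6 rows is dropped.

SQL:
SELECT a.title, b.name AS agent
FROM tickets a
INNER JOIN agents b ON a.agent_id = b.id

Result:
title         | agent 
--------------+-------
Crash on save | Nate  
Stale cache   | Pete  
Wrong total   | Nate  
Missing icon  | Olivia
Memory leak   | Karen 


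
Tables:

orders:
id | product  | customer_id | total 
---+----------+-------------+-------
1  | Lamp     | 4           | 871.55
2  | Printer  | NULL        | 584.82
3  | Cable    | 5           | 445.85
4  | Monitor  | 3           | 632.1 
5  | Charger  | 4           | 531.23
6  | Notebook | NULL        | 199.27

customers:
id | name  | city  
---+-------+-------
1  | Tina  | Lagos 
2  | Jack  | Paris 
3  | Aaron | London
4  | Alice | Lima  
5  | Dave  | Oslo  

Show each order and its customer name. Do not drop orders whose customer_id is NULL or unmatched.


LEFT JOIN keeps every row from orders (the left table); where customer_id has no match in customers, the customer columns become NULL. Walk through each order:
  - order 1 (Lamp): customer_id=4 -> matches Alice
  - order 2 (Printer): customer_id=NULL, no match -> kept with NULL
  - order 3 (Cable): customer_id=5 -> matches Dave
  - order 4 (Monitor): customer_id=3 -> matches Aaron
  - order 5 (Charger): customer_id=4 -> matches Alice
  - order 6 (Notebook): customer_id=NULL, no match -> kept with NULL
All 6 rows appear; 2 have NULL customer.

SQL:
SELECT a.product, b.name AS customer
FROM orders a
LEFT JOIN customers b ON a.customer_id = b.id

Result:
product  | customer
---------+---------
Lamp     | Alice   
Printer  | NULL    
Cable    | Dave    
Monitor  | Aaron   
Charger  | Alice   
Notebook | NULL    


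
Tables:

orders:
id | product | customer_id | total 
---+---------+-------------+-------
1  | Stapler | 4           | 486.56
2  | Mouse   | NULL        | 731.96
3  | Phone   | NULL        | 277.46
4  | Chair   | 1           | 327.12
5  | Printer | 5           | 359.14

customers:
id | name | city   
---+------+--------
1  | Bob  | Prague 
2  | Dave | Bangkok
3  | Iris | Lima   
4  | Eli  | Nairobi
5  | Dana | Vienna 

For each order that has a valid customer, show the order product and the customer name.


INNER JOIN keeps only orders rows whose customer_id matches an id in customers. Walk through each order:
  - order 1 (Stapler): customer_id=4 -> matches Eli
  - order 2 (Mouse): customer_id=NULL, no match -> dropped
  - order 3 (Phone): customer_id=NULL, no match -> dropped
  - order 4 (Chair): customer_id=1 -> matches Bob
  - order 5 (Printer): customer_id=5 -> matches Dana
So 2 of 5 rows are dropped.

SQL:
SELECT a.product, b.name AS customer
FROM orders a
INNER JOIN customers b ON a.customer_id = b.id

Result:
product | customer
--------+---------
Stapler | Eli     
Chair   | Bob     
Printer | Dana    


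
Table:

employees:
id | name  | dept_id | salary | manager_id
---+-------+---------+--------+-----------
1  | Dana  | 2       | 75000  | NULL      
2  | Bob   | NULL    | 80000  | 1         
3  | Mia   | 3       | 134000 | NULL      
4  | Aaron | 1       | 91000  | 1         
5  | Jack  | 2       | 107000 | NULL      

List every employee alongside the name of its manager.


This is a self-join: employees is joined to a second copy of itself, matching each row's manager_id to another row's id. Use LEFT JOIN so rows with manager_id=NULL are kept.
  - employee 1 (Dana): manager_id=NULL -> NULL
  - employee 2 (Bob): manager_id=1 -> Dana
  - employee 3 (Mia): manager_id=NULL -> NULL
  - employee 4 (Aaron): manager_id=1 -> Dana
  - employee 5 (Jack): manager_id=NULL -> NULL

SQL:
SELECT a.name AS item, b.name AS manager
FROM employees a
LEFT JOIN employees b ON a.manager_id = b.id

Result:
item  | manager
------+--------
Dana  | NULL   
Bob   | Dana   
Mia   | NULL   
Aaron | Dana   
Jack  | NULL   


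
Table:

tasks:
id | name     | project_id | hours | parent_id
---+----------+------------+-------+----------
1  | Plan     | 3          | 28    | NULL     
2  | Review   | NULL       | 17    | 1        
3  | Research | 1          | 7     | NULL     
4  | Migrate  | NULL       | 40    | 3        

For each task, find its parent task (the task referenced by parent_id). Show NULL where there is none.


This is a self-join: tasks is joined to a second copy of itself, matching each row's parent_id to another row's id. Use LEFT JOIN so rows with parent_id=NULL are kept.
  - task 1 (Plan): parent_id=NULL -> NULL
  - task 2 (Review): parent_id=1 -> Plan
  - task 3 (Research): parent_id=NULL -> NULL
  - task 4 (Migrate): parent_id=3 -> Research

SQL:
SELECT a.name AS item, b.name AS parent
FROM tasks a
LEFT JOIN tasks b ON a.parent_id = b.id

Result:
item     | parent  
---------+---------
Plan     | NULL    
Review   | Plan    
Research | NULL    
Migrate  | Research


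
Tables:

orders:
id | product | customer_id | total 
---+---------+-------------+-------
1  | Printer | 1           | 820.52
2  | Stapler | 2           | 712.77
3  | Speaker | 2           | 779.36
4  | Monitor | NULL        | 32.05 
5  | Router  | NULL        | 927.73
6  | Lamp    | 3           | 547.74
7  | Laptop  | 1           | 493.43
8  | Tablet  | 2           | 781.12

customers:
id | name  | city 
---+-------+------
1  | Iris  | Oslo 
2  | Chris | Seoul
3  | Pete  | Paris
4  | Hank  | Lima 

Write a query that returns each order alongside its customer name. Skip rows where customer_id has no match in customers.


INNER JOIN keeps only orders rows whose customer_id matches an id in customers. Walk through each order:
  - order 1 (Printer): customer_id=1 -> matches Iris
  - order 2 (Stapler): customer_id=2 -> matches Chris
  - order 3 (Speaker): customer_id=2 -> matches Chris
  - order 4 (Monitor): customer_id=NULL, no match -> dropped
  - order 5 (Router): customer_id=NULL, no match -> dropped
  - order 6 (Lamp): customer_id=3 -> matches Pete
  - order 7 (Laptop): customer_id=1 -> matches Iris
  - order 8 (Tablet): customer_id=2 -> matches Chris
So 2 of 8 rows are dropped.

SQL:
SELECT a.product, b.name AS customer
FROM orders a
INNER JOIN customers b ON a.customer_id = b.id

Result:
product | customer
--------+---------
Printer | Iris    
Stapler | Chris   
Speaker | Chris   
Lamp    | Pete    
Laptop  | Iris    
Tablet  | Chris   


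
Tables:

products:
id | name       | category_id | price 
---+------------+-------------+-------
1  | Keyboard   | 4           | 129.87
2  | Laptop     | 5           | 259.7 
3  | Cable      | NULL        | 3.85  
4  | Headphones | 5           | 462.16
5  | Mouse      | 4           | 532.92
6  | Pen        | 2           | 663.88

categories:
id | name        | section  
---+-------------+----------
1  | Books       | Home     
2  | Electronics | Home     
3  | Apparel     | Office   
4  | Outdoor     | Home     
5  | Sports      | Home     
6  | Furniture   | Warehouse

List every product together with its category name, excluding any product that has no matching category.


INNER JOIN keeps only products rows whose category_id matches an id in categories. Walk through each product:
  - product 1 (Keyboard): category_id=4 -> matches Outdoor
  - product 2 (Laptop): category_id=5 -> matches Sports
  - product 3 (Cable): category_id=NULL, no match -> dropped
  - product 4 (Headphones): category_id=5 -> matches Sports
  - product 5 (Mouse): category_id=4 -> matches Outdoor
  - product 6 (Pen): category_id=2 -> matches Electronics
So 1 of 6 rows is dropped.

SQL:
SELECT a.name, b.name AS category
FROM products a
INNER JOIN categories b ON a.category_id = b.id

Result:
name       | category   
-----------+------------
Keyboard   | Outdoor    
Laptop     | Sports     
Headphones | Sports     
Mouse      | Outdoor    
Pen        | Electronics


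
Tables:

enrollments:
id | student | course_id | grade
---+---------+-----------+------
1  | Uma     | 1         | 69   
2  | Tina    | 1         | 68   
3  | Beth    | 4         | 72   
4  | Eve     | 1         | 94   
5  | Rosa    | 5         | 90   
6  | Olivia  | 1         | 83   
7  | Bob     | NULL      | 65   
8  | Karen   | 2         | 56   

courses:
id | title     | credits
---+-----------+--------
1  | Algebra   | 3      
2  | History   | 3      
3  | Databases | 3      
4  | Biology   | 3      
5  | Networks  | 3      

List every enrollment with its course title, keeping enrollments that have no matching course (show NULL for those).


LEFT JOIN keeps every row from enrollments (the left table); where course_id has no match in courses, the course columns become NULL. Walk through each enrollment:
  - enrollment 1 (Uma): course_id=1 -> matches Algebra
  - enrollment 2 (Tina): course_id=1 -> matches Algebra
  - enrollment 3 (Beth): course_id=4 -> matches Biology
  - enrollment 4 (Eve): course_id=1 -> matches Algebra
  - enrollment 5 (Rosa): course_id=5 -> matches Networks
  - enrollment 6 (Olivia): course_id=1 -> matches Algebra
  - enrollment 7 (Bob): course_id=NULL, no match -> kept with NULL
  - enrollment 8 (Karen): course_id=2 -> matches History
All 8 rows appear; 1 has NULL course.

SQL:
SELECT a.student, b.title AS course
FROM enrollments a
LEFT JOIN courses b ON a.course_id = b.id

Result:
student | course  
--------+---------
Uma     | Algebra 
Tina    | Algebra 
Beth    | Biology 
Eve     | Algebra 
Rosa    | Networks
Olivia  | Algebra 
Bob     | NULL    
Karen   | History 


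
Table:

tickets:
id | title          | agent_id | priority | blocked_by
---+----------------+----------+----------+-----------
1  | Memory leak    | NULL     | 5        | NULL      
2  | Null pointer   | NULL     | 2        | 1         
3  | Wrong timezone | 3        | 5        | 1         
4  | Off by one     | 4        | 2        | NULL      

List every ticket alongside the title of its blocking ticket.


This is a self-join: tickets is joined to a second copy of itself, matching each row's blocked_by to another row's id. Use LEFT JOIN so rows with blocked_by=NULL are kept.
  - ticket 1 (Memory leak): blocked_by=NULL -> NULL
  - ticket 2 (Null pointer): blocked_by=1 -> Memory leak
  - ticket 3 (Wrong timezone): blocked_by=1 -> Memory leak
  - ticket 4 (Off by one): blocked_by=NULL -> NULL

SQL:
SELECT a.title AS item, b.title AS blocked_by
FROM tickets a
LEFT JOIN tickets b ON a.blocked_by = b.id

Result:
item           | blocked_by 
---------------+------------
Memory leak    | NULL       
Null pointer   | Memory leak
Wrong timezone | Memory leak
Off by one     | NULL       


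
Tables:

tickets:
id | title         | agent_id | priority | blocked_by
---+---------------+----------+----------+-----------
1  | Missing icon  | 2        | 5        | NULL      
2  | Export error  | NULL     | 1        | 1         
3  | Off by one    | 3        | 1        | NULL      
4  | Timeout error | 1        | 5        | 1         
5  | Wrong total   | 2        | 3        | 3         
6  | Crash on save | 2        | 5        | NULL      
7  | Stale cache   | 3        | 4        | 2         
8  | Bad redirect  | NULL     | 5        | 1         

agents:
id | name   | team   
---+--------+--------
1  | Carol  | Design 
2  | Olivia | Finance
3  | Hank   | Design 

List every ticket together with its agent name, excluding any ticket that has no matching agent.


INNER JOIN keeps only tickets rows whose agent_id matches an id in agents. Walk through each ticket:
  - ticket 1 (Missing icon): agent_id=2 -> matches Olivia
  - ticket 2 (Export error): agent_id=NULL, no match -> dropped
  - ticket 3 (Off by one): agent_id=3 -> matches Hank
  - ticket 4 (Timeout error): agent_id=1 -> matches Carol
  - ticket 5 (Wrong total): agent_id=2 -> matches Olivia
  - ticket 6 (Crash on save): agent_id=2 -> matches Olivia
  - ticket 7 (Stale cache): agent_id=3 -> matches Hank
  - ticket 8 (Bad redirect): agent_id=NULL, no match -> dropped
So 2 of 8 rows are dropped.

SQL:
SELECT a.title, b.name AS agent
FROM tickets a
INNER JOIN agents b ON a.agent_id = b.id

Result:
title         | agent 
--------------+-------
Missing icon  | Olivia
Off by one    | Hank  
Timeout error | Carol 
Wrong total   | Olivia
Crash on save | Olivia
Stale cache   | Hank  


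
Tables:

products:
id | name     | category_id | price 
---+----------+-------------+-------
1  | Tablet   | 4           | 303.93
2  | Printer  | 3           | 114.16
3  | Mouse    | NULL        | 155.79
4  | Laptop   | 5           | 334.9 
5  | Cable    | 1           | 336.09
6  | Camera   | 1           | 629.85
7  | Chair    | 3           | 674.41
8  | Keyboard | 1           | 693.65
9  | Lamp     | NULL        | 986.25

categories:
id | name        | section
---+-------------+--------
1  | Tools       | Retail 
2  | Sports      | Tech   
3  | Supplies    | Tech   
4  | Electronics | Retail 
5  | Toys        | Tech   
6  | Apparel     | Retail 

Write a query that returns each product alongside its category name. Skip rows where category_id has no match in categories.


INNER JOIN keeps only products rows whose category_id matches an id in categories. Walk through each product:
  - product 1 (Tablet): category_id=4 -> matches Electronics
  - product 2 (Printer): category_id=3 -> matches Supplies
  - product 3 (Mouse): category_id=NULL, no match -> dropped
  - product 4 (Laptop): category_id=5 -> matches Toys
  - product 5 (Cable): category_id=1 -> matches Tools
  - product 6 (Camera): category_id=1 -> matches Tools
  - product 7 (Chair): category_id=3 -> matches Supplies
  - product 8 (Keyboard): category_id=1 -> matches Tools
  - product 9 (Lamp): category_id=NULL, no match -> dropped
So 2 of 9 rows are dropped.

SQL:
SELECT a.name, b.name AS category
FROM products a
INNER JOIN categories b ON a.category_id = b.id

Result:
name     | category   
---------+------------
Tablet   | Electronics
Printer  | Supplies   
Laptop   | Toys       
Cable    | Tools      
Camera   | Tools      
Chair    | Supplies   
Keyboard | Tools      
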